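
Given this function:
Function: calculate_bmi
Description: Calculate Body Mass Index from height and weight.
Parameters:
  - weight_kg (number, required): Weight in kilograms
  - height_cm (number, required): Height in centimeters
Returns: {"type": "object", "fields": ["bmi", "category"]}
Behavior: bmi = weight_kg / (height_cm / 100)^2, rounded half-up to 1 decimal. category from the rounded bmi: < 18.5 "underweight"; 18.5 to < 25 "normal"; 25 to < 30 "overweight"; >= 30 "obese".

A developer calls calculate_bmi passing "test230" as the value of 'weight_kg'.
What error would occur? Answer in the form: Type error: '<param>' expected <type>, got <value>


Spec: 'weight_kg' is declared as number; "test230" is a string.
Type error: 'weight_kg' expected number, got "test230"


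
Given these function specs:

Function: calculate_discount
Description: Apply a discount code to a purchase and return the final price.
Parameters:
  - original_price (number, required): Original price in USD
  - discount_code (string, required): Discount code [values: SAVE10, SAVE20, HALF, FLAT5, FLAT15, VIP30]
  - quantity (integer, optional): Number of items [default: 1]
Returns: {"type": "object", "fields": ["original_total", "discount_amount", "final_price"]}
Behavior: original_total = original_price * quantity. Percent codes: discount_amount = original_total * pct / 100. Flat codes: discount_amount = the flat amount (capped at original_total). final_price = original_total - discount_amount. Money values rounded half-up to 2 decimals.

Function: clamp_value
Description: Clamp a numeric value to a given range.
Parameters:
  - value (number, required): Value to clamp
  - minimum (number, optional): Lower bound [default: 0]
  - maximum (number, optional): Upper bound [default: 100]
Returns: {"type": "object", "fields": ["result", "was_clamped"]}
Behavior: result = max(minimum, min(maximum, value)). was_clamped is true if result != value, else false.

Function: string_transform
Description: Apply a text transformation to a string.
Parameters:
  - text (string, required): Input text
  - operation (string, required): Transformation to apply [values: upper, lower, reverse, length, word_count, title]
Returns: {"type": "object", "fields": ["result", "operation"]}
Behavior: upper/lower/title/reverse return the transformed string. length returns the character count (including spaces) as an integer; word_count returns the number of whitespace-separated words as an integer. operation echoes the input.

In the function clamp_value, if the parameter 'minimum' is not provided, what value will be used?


The clamp_value spec declares:
  - minimum (number, optional): Lower bound [default: 0]
Default:
0


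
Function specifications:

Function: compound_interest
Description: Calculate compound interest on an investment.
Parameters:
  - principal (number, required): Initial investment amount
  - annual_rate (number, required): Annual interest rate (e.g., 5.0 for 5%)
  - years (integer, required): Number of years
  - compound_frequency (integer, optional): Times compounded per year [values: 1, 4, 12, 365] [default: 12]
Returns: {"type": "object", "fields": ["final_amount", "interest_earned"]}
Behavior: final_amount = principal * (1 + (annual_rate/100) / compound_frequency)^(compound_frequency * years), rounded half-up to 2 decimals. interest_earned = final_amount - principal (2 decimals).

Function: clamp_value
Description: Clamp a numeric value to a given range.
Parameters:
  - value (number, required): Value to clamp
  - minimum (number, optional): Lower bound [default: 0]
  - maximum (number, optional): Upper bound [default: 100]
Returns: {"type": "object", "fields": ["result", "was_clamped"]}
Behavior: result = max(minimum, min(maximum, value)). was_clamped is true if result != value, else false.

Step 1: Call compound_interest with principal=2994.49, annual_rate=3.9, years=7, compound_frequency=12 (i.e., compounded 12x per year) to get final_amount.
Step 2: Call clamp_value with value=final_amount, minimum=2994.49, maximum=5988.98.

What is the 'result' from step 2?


Step 1: compound_interest
  rate per period = 3.9/100/12 = 0.00325 (keep full precision); periods = 12 * 7 = 84
  (1 + 0.00325)^84 = 1.31331875
  final_amount = 2994.49 * 1.31331875 = 3932.719877 -> 3932.72
  interest_earned = 3932.72 - 2994.49 = 938.23
  -> final_amount = 3932.72
Step 2: clamp_value(value=3932.72, minimum=2994.49, maximum=5988.98)
  result = max(2994.49, min(5988.98, 3932.72)) = max(2994.49, 3932.72) = 3932.72
  was_clamped = (3932.72 != 3932.72) = false
  -> result = 3932.72
3932.72


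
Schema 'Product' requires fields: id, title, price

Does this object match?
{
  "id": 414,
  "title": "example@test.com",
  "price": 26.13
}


Checking required fields... All present.
Valid - all required fields present


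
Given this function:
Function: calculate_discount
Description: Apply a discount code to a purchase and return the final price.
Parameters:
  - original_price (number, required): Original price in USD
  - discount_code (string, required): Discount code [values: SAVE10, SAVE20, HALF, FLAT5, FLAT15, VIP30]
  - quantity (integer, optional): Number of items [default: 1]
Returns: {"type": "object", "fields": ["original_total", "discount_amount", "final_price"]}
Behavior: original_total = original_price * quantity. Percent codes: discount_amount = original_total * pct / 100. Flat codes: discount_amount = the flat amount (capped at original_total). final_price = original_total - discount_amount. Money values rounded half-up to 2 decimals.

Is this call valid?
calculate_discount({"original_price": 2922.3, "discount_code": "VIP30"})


Checking all required parameters present and types match... All valid.
Valid


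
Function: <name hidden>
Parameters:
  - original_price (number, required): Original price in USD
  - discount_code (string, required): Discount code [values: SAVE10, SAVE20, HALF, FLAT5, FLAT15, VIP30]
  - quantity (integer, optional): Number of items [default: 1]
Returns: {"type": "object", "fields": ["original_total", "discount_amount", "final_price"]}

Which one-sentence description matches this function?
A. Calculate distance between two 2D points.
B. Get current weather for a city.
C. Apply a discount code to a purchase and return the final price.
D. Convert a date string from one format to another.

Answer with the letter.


Parameters original_price, discount_code, quantity and return ["original_total", "discount_amount", "final_price"] fit: Apply a discount code to a purchase and return the final price.
C


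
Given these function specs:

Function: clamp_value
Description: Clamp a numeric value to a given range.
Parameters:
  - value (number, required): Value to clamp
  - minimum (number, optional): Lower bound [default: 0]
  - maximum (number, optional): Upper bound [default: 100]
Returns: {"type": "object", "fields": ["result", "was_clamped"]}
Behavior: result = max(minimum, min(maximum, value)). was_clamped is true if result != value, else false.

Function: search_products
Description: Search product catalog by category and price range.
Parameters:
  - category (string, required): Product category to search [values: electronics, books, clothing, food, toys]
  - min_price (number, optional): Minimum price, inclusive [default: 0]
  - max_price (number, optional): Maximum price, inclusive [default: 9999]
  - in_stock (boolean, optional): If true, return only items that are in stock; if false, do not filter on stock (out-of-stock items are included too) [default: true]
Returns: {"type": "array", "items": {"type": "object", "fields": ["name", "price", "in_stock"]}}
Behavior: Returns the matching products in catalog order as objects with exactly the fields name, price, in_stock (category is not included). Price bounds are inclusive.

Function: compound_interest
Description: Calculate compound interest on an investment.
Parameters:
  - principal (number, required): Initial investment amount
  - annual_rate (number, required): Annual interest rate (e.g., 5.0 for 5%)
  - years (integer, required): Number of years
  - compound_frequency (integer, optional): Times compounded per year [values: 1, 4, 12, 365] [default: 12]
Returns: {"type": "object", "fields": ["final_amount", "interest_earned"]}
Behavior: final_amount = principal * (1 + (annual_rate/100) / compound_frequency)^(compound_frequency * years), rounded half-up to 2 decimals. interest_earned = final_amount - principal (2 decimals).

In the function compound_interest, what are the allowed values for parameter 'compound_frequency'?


The compound_interest spec declares:
  - compound_frequency (integer, optional): Times compounded per year [values: 1, 4, 12, 365] [default: 12]
Allowed values:
1, 4, 12, 365


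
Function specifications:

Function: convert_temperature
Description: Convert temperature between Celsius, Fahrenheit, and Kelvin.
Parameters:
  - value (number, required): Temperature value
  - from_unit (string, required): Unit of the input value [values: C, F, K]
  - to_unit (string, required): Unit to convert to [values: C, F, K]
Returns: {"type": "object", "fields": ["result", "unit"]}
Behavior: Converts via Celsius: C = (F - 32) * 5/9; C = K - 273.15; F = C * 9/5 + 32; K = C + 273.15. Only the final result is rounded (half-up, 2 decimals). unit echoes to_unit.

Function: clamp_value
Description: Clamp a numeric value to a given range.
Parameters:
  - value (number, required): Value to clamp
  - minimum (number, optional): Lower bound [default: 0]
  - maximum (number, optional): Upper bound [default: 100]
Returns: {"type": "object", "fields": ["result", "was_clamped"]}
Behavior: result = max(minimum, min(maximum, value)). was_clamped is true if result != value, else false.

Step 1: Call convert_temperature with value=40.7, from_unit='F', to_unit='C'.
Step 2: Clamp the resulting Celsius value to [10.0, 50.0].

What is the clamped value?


Step 1: convert_temperature(value=40.7, from_unit=F, to_unit=C)
  To C: (40.7 - 32) * 5/9 = 4.833333
  Target is C: 4.833333
  Round to 2 decimals: 4.83
  -> result = 4.83 C
Step 2: clamp_value(value=4.83, minimum=10.0, maximum=50.0)
  result = max(10.0, min(50.0, 4.83)) = max(10.0, 4.83) = 10.0
  was_clamped = (10.0 != 4.83) = true
  -> result = 10.0
10.0


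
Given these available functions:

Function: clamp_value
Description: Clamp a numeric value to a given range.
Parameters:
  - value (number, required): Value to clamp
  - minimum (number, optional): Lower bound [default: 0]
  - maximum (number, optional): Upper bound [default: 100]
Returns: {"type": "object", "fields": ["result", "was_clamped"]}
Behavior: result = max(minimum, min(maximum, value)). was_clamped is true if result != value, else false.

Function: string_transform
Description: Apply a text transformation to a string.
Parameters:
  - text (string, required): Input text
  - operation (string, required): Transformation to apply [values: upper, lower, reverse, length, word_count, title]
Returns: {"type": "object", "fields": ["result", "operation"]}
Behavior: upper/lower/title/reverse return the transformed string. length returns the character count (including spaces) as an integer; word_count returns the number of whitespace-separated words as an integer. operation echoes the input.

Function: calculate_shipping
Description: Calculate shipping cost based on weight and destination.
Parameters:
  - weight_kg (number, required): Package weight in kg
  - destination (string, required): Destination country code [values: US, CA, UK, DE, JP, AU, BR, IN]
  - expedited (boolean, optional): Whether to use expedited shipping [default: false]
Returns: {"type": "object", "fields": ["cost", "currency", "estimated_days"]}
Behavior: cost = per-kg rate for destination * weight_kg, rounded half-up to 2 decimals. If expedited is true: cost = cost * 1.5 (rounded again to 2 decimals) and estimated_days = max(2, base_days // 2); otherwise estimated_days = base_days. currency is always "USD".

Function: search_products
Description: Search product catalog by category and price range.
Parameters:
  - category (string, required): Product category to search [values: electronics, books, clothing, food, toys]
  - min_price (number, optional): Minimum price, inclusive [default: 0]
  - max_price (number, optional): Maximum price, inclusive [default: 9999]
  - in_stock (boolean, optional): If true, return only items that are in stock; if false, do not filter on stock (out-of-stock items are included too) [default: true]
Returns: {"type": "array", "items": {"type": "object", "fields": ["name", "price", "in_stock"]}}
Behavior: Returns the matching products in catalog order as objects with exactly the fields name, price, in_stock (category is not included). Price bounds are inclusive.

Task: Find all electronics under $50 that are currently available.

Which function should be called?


The task needs a function whose description is: Search product catalog by category and price range.
search_products


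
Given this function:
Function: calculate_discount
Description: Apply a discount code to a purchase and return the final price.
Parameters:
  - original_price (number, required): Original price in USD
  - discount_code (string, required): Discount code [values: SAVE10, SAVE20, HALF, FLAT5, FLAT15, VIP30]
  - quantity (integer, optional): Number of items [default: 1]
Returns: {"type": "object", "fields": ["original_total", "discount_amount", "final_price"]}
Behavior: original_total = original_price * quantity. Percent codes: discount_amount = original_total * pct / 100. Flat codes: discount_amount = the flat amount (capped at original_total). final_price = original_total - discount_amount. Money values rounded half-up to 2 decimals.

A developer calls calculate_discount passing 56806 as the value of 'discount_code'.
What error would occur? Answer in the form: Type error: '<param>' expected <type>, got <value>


Spec: 'discount_code' is declared as string; 56806 is an integer.
Type error: 'discount_code' expected string, got 56806


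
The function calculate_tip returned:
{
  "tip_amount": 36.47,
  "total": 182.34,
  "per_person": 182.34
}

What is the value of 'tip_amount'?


36.47


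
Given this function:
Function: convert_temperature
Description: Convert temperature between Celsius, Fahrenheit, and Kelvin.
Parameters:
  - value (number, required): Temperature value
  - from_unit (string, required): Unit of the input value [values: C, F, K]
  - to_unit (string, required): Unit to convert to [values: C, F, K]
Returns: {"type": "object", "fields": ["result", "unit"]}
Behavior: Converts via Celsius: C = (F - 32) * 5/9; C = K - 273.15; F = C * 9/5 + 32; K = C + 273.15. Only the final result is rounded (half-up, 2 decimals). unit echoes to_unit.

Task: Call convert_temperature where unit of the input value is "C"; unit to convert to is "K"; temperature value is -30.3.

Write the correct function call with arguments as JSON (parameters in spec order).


Mapping each described value to its parameter name:
  'Unit of the input value' -> from_unit = "C"
  'Unit to convert to' -> to_unit = "K"
  'Temperature value' -> value = -30.3
convert_temperature({"value": -30.3, "from_unit": "C", "to_unit": "K"})


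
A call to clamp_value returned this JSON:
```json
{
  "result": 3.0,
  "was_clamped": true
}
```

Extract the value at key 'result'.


3.0


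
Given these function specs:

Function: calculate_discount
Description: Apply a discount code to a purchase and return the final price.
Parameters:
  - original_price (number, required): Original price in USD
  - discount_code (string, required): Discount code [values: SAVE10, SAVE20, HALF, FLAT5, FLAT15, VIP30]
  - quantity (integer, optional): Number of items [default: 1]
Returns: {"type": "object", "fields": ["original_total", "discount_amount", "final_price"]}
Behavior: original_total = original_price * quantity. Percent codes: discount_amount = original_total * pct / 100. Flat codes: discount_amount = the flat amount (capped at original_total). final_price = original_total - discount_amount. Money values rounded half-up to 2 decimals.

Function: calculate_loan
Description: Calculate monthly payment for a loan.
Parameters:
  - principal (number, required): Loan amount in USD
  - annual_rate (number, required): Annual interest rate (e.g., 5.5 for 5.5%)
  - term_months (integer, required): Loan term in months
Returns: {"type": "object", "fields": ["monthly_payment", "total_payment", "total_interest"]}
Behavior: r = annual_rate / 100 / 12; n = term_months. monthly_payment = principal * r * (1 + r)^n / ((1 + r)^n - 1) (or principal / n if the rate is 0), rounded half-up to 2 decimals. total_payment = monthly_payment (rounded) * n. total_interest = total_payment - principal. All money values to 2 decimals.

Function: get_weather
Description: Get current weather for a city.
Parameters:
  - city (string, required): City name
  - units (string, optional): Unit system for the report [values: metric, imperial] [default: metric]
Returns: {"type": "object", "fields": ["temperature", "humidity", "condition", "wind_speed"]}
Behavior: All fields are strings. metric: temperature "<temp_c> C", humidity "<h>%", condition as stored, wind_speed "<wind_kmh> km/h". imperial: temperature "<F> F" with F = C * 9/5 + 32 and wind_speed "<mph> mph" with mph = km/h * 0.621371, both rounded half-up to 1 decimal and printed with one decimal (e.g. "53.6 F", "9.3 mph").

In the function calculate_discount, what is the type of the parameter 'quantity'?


The calculate_discount spec declares:
  - quantity (integer, optional): Number of items [default: 1]
Type:
integer


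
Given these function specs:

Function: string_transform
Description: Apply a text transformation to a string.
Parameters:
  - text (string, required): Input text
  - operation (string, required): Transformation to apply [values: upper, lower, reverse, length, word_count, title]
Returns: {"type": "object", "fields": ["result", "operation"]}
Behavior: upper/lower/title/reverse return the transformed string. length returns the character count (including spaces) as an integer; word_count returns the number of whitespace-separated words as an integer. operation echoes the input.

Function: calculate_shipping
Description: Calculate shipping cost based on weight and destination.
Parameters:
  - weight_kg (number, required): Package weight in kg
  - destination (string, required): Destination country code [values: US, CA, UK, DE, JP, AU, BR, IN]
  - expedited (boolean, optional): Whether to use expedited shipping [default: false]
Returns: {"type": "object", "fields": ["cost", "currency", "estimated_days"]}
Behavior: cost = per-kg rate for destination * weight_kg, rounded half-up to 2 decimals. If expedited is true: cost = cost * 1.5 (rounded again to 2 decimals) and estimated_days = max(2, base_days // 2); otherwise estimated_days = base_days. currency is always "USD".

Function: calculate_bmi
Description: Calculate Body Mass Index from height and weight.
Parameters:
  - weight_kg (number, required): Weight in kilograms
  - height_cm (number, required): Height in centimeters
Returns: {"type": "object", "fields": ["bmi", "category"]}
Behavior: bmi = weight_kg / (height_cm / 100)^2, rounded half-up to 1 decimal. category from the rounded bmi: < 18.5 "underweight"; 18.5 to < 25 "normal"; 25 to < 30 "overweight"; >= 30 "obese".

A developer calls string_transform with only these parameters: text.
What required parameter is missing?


Required parameters: text, operation
Provided: text
Missing: operation
operation


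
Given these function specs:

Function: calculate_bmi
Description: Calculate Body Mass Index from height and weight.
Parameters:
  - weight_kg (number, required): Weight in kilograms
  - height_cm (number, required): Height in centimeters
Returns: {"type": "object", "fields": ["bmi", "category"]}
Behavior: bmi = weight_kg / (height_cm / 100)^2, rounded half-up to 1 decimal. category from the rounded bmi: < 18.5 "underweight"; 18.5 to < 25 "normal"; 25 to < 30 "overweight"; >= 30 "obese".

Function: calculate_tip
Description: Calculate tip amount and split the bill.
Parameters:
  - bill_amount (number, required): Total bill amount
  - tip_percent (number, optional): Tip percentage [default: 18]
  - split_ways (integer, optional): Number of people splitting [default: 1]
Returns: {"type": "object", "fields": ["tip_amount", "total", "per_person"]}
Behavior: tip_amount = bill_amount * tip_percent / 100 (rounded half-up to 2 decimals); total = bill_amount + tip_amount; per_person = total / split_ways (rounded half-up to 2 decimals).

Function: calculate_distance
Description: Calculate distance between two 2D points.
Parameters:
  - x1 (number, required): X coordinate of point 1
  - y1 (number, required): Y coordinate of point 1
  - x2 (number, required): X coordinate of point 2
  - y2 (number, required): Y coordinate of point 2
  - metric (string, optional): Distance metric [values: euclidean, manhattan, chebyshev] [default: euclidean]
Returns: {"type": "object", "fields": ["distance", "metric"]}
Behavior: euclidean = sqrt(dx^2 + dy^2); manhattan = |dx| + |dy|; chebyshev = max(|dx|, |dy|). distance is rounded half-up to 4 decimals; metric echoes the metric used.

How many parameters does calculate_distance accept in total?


Parameters of calculate_distance: x1 (required), y1 (required), x2 (required), y2 (required), metric (optional)
Total:
5


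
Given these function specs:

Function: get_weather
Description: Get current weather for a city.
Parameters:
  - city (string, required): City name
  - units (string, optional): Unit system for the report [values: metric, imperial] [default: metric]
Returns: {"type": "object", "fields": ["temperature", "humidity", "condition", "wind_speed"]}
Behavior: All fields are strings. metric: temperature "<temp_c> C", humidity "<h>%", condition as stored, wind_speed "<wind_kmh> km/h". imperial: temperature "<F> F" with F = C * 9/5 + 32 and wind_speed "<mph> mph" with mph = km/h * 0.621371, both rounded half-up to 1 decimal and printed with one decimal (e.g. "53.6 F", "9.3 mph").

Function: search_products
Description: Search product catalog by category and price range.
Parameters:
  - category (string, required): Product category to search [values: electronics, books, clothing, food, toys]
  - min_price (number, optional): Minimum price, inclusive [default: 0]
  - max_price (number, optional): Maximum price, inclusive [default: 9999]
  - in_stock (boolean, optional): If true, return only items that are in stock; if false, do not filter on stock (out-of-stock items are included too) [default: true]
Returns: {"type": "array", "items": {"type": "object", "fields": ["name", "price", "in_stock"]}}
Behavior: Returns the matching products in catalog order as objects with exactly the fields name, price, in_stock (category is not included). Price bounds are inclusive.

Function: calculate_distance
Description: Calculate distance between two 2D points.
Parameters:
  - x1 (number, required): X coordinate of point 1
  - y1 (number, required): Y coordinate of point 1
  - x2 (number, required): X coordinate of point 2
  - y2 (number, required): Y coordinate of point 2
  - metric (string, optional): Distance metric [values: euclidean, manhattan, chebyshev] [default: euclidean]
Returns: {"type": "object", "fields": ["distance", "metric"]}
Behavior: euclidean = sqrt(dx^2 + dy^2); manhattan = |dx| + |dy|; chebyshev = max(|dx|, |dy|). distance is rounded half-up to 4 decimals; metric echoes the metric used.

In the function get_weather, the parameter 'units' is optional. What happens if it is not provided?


The get_weather spec declares:
  - units (string, optional): Unit system for the report [values: metric, imperial] [default: metric]
It defaults to metric


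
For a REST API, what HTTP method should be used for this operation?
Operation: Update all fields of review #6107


GET = read, POST = create, PUT = update/replace, DELETE = remove
This operation is an update/replace.
PUT


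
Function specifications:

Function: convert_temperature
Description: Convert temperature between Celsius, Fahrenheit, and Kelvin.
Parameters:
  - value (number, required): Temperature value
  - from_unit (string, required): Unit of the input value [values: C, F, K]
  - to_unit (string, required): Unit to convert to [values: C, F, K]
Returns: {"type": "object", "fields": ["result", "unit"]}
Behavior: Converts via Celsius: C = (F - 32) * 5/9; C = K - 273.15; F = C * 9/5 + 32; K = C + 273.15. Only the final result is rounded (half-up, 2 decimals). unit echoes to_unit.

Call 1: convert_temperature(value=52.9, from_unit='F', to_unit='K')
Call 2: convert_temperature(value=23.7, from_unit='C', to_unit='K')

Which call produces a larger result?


Call 1:
  To C: (52.9 - 32) * 5/9 = 11.611111
  To K: 11.611111 + 273.15 = 284.761111
  Round to 2 decimals: 284.76
  -> 284.76 K
Call 2:
  Input already in C: 23.7
  To K: 23.7 + 273.15 = 296.85
  Round to 2 decimals: 296.85
  -> 296.85 K
Call 2 (296.85 K)


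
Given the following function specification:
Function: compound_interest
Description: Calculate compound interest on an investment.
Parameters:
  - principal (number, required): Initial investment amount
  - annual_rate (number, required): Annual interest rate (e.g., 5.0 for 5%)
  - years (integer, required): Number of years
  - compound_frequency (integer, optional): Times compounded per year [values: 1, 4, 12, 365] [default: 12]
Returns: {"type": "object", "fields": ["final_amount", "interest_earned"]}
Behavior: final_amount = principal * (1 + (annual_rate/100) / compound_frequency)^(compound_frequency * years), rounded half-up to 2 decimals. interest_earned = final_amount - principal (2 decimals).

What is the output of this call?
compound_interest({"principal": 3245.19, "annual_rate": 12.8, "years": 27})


Defaults applied: compound_frequency=12
rate per period = 12.8/100/12 = 0.010666666667 (keep full precision); periods = 12 * 27 = 324
(1 + 0.010666666667)^324 = 31.11524937
final_amount = 3245.19 * 31.11524937 = 100974.896087 -> 100974.90
interest_earned = 100974.90 - 3245.19 = 97729.71
Output:
{"final_amount": 100974.9, "interest_earned": 97729.71}


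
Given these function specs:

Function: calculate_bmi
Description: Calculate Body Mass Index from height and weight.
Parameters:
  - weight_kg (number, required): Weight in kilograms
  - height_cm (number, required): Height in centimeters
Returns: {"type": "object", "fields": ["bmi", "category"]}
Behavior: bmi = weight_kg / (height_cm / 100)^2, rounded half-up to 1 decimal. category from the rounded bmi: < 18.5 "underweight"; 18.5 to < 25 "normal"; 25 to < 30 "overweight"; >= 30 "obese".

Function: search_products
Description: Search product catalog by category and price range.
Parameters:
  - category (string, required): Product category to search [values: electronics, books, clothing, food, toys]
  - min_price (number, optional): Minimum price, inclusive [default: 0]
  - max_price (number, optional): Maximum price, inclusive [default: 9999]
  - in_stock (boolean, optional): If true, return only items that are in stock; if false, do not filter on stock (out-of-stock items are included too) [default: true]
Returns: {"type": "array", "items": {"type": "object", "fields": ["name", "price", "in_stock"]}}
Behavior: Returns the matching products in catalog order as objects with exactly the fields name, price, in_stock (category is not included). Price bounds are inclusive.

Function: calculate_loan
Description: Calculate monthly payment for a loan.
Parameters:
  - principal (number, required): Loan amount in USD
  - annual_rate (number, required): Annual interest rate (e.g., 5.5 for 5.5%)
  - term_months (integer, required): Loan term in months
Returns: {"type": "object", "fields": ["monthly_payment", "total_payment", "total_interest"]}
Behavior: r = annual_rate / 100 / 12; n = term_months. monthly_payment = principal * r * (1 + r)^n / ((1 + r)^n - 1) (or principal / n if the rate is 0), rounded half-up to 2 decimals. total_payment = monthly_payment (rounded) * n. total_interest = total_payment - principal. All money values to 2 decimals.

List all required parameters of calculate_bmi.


Parameters of calculate_bmi and their required/optional flag:
  weight_kg: required
  height_cm: required
height_cm, weight_kg


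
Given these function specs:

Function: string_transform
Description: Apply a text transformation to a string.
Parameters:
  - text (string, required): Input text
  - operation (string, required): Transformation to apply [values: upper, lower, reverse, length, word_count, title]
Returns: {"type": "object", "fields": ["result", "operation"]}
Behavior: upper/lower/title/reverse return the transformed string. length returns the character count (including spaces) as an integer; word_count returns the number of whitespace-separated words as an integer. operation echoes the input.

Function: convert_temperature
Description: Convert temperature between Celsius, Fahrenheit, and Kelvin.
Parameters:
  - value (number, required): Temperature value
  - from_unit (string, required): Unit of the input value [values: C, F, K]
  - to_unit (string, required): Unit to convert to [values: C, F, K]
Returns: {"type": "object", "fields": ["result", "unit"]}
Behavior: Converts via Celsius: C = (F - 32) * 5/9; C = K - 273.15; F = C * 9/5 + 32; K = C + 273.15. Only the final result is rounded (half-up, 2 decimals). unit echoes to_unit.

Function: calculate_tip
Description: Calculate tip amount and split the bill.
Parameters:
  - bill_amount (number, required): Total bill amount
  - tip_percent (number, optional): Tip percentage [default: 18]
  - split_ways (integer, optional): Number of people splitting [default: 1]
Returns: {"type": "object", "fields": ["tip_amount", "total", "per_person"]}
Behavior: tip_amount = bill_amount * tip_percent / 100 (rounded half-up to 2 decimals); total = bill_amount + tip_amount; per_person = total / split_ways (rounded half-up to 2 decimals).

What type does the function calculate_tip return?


The calculate_tip spec declares Returns: {"type": "object", "fields": ["tip_amount", "total", "per_person"]}
Type:
object


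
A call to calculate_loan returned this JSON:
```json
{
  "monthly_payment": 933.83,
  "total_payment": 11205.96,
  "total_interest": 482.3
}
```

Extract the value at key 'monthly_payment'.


933.83


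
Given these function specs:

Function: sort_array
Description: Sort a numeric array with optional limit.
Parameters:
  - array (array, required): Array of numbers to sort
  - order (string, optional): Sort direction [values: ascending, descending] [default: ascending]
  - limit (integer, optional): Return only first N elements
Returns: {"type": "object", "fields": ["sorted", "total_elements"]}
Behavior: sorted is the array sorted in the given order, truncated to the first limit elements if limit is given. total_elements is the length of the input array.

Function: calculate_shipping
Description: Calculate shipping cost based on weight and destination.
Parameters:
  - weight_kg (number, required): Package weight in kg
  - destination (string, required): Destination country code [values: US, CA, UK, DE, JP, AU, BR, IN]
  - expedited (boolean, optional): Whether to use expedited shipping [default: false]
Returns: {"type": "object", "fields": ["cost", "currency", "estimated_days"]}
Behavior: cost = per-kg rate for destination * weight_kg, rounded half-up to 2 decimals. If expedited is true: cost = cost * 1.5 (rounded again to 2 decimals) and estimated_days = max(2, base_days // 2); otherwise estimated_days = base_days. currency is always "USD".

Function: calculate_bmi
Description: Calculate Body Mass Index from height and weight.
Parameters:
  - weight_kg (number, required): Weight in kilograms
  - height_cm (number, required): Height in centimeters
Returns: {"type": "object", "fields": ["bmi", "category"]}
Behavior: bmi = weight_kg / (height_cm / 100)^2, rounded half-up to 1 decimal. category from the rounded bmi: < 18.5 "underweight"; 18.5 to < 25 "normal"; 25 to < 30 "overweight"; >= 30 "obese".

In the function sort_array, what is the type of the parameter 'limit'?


The sort_array spec declares:
  - limit (integer, optional): Return only first N elements
Type:
integer


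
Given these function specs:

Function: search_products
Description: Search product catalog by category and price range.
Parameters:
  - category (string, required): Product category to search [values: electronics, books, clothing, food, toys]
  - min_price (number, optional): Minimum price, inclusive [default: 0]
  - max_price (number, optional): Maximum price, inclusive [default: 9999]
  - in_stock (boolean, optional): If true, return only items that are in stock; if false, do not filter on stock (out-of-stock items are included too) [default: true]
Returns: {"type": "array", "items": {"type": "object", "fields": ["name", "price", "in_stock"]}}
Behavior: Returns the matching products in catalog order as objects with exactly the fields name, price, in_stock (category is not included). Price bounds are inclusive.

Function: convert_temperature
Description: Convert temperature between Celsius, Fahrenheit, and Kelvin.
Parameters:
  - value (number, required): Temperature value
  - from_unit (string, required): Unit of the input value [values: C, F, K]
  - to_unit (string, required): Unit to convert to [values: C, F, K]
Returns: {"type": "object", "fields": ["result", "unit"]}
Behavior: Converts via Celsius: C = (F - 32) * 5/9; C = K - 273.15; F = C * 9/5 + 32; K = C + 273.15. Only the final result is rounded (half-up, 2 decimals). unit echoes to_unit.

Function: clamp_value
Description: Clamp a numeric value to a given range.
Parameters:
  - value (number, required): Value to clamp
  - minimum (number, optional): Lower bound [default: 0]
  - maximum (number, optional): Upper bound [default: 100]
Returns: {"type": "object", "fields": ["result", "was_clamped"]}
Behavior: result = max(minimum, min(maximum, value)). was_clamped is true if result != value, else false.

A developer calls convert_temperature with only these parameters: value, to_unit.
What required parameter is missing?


Required parameters: value, from_unit, to_unit
Provided: value, to_unit
Missing: from_unit
from_unit


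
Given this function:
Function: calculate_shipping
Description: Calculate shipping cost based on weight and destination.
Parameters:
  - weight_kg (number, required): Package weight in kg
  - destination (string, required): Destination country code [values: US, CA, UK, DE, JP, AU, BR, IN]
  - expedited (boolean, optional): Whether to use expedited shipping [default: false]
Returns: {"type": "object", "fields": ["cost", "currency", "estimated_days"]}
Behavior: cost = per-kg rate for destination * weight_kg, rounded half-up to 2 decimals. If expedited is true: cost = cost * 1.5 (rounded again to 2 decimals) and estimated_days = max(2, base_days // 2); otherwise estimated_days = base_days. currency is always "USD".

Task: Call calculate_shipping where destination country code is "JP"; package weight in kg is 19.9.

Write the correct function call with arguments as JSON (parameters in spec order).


Mapping each described value to its parameter name:
  'Destination country code' -> destination = "JP"
  'Package weight in kg' -> weight_kg = 19.9
calculate_shipping({"weight_kg": 19.9, "destination": "JP"})


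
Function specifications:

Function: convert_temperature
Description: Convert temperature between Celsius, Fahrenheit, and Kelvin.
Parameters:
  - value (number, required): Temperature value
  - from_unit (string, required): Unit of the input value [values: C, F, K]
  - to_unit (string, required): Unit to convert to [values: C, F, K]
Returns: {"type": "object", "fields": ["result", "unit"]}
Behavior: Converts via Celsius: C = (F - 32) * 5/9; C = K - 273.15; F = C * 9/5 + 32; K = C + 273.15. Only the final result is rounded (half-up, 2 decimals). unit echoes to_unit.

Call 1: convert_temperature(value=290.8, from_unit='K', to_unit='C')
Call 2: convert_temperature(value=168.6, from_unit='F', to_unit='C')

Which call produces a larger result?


Call 1:
  To C: 290.8 - 273.15 = 17.65
  Target is C: 17.65
  Round to 2 decimals: 17.65
  -> 17.65 C
Call 2:
  To C: (168.6 - 32) * 5/9 = 75.888889
  Target is C: 75.888889
  Round to 2 decimals: 75.89
  -> 75.89 C
Call 2 (75.89 C)


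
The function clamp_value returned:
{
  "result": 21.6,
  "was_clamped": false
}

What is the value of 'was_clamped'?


false


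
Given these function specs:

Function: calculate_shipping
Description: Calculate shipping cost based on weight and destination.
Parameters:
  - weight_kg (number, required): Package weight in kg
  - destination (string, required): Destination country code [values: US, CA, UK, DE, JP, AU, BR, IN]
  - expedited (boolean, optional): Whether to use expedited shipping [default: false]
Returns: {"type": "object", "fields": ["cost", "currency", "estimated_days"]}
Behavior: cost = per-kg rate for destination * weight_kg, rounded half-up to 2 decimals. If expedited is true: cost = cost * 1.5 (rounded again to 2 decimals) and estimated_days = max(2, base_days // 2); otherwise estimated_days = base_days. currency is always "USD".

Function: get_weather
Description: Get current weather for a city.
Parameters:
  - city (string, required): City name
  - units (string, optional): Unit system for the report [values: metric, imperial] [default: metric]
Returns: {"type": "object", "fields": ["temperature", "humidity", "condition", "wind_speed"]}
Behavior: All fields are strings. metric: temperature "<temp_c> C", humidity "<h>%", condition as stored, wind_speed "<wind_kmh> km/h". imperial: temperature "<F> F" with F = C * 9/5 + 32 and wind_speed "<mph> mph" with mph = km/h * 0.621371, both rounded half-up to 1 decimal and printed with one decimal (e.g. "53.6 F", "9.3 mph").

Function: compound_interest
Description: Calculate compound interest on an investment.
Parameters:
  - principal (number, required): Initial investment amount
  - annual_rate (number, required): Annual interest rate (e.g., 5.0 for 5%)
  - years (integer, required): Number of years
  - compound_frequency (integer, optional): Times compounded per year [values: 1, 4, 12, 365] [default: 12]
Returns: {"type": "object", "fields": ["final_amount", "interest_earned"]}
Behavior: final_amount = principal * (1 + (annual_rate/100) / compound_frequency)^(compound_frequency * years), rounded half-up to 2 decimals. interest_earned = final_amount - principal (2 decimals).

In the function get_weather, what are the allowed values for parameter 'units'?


The get_weather spec declares:
  - units (string, optional): Unit system for the report [values: metric, imperial] [default: metric]
Allowed values:
metric, imperial


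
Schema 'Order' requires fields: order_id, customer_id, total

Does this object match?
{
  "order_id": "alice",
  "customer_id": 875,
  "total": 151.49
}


Checking required fields... All present.
Valid - all required fields present


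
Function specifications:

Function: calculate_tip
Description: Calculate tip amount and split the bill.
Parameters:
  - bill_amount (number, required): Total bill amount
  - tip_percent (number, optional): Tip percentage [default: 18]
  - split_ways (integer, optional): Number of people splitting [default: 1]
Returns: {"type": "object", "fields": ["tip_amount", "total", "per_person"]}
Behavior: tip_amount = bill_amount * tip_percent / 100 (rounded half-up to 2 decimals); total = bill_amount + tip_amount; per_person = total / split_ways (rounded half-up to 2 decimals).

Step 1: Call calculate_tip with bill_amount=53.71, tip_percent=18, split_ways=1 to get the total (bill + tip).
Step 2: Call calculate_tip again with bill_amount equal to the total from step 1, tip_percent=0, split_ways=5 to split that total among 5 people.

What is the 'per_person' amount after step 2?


Step 1: calculate_tip(bill_amount=53.71, tip_percent=18, split_ways=1)
  tip_amount = 53.71 * 18/100 = 9.6678 -> 9.67
  total = 53.71 + 9.67 = 63.38
  per_person = 63.38 / 1 = 63.38 -> 63.38
  -> total = 63.38
Step 2: calculate_tip(bill_amount=63.38, tip_percent=0, split_ways=5)
  tip_amount = 63.38 * 0/100 = 0 -> 0.00
  total = 63.38 + 0.00 = 63.38
  per_person = 63.38 / 5 = 12.676 -> 12.68
  -> per_person = 12.68
$12.68


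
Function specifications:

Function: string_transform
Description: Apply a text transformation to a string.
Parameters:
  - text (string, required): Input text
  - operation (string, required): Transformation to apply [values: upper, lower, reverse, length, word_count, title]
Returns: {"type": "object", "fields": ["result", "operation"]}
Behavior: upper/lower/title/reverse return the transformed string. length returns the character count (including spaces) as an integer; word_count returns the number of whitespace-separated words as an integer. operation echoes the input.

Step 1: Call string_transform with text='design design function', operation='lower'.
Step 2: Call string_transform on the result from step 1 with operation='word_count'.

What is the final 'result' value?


Step 1: string_transform(text='design design function', operation='lower')
  -> result = 'design design function'
Step 2: string_transform(text='design design function', operation='word_count')
  words: design, design, function -> 3
  -> result = 3
3
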